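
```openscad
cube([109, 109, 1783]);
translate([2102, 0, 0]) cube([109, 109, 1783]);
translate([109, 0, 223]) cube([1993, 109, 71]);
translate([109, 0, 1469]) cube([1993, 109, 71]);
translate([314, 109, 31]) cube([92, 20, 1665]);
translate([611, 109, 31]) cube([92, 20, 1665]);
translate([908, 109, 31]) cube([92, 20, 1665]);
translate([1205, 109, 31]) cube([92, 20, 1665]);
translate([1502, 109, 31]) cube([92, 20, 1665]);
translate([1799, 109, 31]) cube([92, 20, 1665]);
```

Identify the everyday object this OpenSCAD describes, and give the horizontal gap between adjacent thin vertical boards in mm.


A fence section. The picket gap is 205 mm.

Two posts, two rails, 6 pickets — a fence section. Span 1993 mm holds 6 pickets of 92 mm with 7 equal gaps: ⌊(1993 − 6·92) / 7⌋ = 205 mm.


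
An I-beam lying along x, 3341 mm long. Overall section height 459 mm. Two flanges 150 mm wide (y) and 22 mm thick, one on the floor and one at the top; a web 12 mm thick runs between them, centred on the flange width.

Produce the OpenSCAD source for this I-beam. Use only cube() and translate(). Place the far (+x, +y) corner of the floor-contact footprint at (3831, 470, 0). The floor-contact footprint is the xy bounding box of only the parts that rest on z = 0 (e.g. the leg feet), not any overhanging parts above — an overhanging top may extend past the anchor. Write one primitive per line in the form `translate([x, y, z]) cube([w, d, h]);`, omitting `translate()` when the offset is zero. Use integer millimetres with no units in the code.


translate([490, 320, 0]) cube([3341, 150, 22]);
translate([490, 389, 22]) cube([3341, 12, 415]);
translate([490, 320, 437]) cube([3341, 150, 22]);


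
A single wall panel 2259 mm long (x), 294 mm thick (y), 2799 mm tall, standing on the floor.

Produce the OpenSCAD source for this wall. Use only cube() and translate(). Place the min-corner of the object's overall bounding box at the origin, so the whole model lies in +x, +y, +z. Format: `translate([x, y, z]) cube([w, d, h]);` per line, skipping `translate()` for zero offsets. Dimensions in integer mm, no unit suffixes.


cube([2259, 294, 2799]);


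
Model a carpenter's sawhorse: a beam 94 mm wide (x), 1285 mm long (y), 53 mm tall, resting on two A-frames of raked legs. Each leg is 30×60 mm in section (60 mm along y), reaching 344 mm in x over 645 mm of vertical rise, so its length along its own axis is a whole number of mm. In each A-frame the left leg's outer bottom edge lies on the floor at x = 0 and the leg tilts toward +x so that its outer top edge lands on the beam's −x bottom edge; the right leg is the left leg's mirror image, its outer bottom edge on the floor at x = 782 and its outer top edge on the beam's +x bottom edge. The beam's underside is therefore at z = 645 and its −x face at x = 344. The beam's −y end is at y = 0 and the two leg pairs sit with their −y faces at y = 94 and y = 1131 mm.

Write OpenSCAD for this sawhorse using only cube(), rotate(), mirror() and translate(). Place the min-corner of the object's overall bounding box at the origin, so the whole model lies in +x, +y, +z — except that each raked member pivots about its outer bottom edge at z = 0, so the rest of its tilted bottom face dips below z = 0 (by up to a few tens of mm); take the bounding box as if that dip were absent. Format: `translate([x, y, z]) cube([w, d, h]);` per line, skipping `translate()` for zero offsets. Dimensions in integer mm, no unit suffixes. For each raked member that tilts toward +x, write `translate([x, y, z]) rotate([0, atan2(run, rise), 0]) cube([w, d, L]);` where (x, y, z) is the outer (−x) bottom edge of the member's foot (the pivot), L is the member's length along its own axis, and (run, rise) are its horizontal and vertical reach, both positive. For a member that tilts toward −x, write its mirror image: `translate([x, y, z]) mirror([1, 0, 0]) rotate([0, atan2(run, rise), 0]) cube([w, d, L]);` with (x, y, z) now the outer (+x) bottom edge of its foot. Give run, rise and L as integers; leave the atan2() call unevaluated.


translate([344, 0, 645]) cube([94, 1285, 53]);
translate([0, 94, 0]) rotate([0, atan2(344, 645), 0]) cube([30, 60, 731]);
translate([782, 94, 0]) mirror([1, 0, 0]) rotate([0, atan2(344, 645), 0]) cube([30, 60, 731]);
translate([0, 1131, 0]) rotate([0, atan2(344, 645), 0]) cube([30, 60, 731]);
translate([782, 1131, 0]) mirror([1, 0, 0]) rotate([0, atan2(344, 645), 0]) cube([30, 60, 731]);


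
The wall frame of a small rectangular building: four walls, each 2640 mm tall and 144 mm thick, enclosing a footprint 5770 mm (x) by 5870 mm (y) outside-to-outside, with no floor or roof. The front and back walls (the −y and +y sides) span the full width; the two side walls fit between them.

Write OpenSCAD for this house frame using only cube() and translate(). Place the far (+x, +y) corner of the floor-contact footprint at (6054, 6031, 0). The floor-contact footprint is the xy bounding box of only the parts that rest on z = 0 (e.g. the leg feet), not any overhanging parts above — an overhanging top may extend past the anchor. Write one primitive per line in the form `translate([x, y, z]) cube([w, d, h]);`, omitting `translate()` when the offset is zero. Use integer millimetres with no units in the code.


translate([284, 161, 0]) cube([5770, 144, 2640]);
translate([284, 5887, 0]) cube([5770, 144, 2640]);
translate([284, 305, 0]) cube([144, 5582, 2640]);
translate([5910, 305, 0]) cube([144, 5582, 2640]);


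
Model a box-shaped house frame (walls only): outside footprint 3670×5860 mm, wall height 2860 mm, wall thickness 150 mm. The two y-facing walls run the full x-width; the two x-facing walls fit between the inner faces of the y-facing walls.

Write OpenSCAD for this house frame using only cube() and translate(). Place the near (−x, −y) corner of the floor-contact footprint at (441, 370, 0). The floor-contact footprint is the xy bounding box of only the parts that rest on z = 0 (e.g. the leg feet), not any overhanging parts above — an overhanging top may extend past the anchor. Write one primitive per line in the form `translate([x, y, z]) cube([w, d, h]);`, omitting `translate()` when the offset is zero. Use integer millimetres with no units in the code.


translate([441, 370, 0]) cube([3670, 150, 2860]);
translate([441, 6080, 0]) cube([3670, 150, 2860]);
translate([441, 520, 0]) cube([150, 5560, 2860]);
translate([3961, 520, 0]) cube([150, 5560, 2860]);


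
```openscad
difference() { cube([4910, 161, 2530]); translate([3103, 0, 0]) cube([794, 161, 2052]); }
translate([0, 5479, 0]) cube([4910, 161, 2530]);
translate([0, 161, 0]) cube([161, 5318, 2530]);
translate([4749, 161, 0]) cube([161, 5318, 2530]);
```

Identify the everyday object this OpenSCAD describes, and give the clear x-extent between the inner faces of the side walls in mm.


A single room. The interior width is 4588 mm.

Four walls enclosing a rectangle with a door in the front wall — a room. Outside width 4910 minus two 161 mm walls gives 4588 mm.


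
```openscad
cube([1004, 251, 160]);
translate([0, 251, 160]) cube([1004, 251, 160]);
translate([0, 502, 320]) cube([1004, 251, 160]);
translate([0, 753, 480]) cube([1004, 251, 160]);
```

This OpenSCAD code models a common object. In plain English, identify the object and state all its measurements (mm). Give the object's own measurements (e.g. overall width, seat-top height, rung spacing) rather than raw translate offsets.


A straight staircase of 4 solid steps. Each step is 1004 mm wide (x), 251 mm deep (y, the going) and 160 mm tall (the rise). The first step rests on the floor; each subsequent step sits one going further in +y and one rise higher in +z, directly behind and above the previous step with no overlap.


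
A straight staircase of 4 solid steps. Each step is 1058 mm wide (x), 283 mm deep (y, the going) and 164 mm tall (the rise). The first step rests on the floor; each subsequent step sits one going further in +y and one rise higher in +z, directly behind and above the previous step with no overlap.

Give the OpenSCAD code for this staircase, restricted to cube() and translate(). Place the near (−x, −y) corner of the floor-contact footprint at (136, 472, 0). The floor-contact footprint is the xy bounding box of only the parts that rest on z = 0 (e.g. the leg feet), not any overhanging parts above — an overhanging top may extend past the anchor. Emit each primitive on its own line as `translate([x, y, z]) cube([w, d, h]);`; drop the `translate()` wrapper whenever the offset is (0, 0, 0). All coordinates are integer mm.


translate([136, 472, 0]) cube([1058, 283, 164]);
translate([136, 755, 164]) cube([1058, 283, 164]);
translate([136, 1038, 328]) cube([1058, 283, 164]);
translate([136, 1321, 492]) cube([1058, 283, 164]);


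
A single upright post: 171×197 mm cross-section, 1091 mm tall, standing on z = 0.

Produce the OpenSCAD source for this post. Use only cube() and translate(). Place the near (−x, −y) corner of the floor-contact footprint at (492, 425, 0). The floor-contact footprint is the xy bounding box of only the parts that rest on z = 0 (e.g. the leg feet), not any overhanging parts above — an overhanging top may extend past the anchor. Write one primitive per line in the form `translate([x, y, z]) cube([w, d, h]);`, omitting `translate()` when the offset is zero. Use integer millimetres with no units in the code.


translate([492, 425, 0]) cube([171, 197, 1091]);


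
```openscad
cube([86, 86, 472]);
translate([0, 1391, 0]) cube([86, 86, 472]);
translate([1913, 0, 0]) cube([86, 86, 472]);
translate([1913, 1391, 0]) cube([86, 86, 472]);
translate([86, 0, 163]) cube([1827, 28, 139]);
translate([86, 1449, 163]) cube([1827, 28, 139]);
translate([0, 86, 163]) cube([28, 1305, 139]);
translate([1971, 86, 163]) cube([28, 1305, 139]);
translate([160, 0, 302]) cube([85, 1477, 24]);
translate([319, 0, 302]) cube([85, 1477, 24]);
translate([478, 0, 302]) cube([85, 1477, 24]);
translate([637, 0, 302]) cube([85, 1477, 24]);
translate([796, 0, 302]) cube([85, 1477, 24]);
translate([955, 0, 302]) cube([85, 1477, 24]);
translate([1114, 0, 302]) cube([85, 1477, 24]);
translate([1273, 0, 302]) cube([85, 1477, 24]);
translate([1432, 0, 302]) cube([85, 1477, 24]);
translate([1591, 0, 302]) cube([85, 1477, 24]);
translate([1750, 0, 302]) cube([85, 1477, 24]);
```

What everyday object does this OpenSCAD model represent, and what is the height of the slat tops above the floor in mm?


A bed frame. The slat-top height is 326 mm.

Four posts, four rails, and a row of slats — a bed frame. Slats sit on the rails at z = 163 + 139 = 302; with slat thickness 24, the top is 326 mm.


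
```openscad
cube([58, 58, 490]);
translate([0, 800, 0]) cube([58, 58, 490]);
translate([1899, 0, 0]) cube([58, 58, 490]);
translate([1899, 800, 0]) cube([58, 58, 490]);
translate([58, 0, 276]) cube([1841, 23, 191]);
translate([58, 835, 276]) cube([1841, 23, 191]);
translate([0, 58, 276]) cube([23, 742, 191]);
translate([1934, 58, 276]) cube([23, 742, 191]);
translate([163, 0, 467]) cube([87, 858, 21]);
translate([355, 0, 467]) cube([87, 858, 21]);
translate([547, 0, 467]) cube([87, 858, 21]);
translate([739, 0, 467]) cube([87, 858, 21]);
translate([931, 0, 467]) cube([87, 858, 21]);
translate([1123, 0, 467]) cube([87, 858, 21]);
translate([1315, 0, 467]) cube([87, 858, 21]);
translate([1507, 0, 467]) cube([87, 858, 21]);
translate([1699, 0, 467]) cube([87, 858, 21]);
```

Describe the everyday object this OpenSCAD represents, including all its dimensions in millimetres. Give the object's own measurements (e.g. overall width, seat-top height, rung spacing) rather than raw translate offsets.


A bed frame 1957 mm long (x) by 858 mm wide (y). Four 58×58 mm corner posts, 490 mm tall, at the corners of the footprint. Four rails of 23 mm thickness and 191 mm height run between adjacent posts with their undersides at z = 276 mm, their outer faces flush with the outside of the frame (the two x-running rails run between the posts' inner faces; the two y-running rails run between the posts' inner faces). 9 slats, each 87 mm wide (x) and 21 mm thick, lie across the top of the two x-running rails, running the full 858 mm width of the frame in y; along x they sit between the end posts with a 105 mm gap after the −x posts and between neighbouring slats, leaving 113 mm before the +x posts.


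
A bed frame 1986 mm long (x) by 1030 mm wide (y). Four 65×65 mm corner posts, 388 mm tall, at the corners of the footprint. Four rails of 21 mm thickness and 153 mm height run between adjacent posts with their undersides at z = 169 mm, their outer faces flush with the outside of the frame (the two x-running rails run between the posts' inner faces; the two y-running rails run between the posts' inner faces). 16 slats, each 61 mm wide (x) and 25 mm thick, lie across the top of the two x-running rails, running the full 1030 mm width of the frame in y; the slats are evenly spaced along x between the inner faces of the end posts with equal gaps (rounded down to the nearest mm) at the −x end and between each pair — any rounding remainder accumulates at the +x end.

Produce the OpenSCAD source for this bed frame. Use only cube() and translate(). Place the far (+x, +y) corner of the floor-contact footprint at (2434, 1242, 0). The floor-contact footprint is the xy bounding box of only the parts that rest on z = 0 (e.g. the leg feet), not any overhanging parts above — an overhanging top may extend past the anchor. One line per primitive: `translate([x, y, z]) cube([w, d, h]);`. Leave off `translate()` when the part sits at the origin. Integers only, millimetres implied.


// slat z = rail_z + rail_h = 169 + 153 = 322
// slat gap = ⌊(1856 − 16·61) / 17⌋ = 51
translate([448, 212, 0]) cube([65, 65, 388]);
translate([448, 1177, 0]) cube([65, 65, 388]);
translate([2369, 212, 0]) cube([65, 65, 388]);
translate([2369, 1177, 0]) cube([65, 65, 388]);
translate([513, 212, 169]) cube([1856, 21, 153]);
translate([513, 1221, 169]) cube([1856, 21, 153]);
translate([448, 277, 169]) cube([21, 900, 153]);
translate([2413, 277, 169]) cube([21, 900, 153]);
translate([564, 212, 322]) cube([61, 1030, 25]);
translate([676, 212, 322]) cube([61, 1030, 25]);
translate([788, 212, 322]) cube([61, 1030, 25]);
translate([900, 212, 322]) cube([61, 1030, 25]);
translate([1012, 212, 322]) cube([61, 1030, 25]);
translate([1124, 212, 322]) cube([61, 1030, 25]);
translate([1236, 212, 322]) cube([61, 1030, 25]);
translate([1348, 212, 322]) cube([61, 1030, 25]);
translate([1460, 212, 322]) cube([61, 1030, 25]);
translate([1572, 212, 322]) cube([61, 1030, 25]);
translate([1684, 212, 322]) cube([61, 1030, 25]);
translate([1796, 212, 322]) cube([61, 1030, 25]);
translate([1908, 212, 322]) cube([61, 1030, 25]);
translate([2020, 212, 322]) cube([61, 1030, 25]);
translate([2132, 212, 322]) cube([61, 1030, 25]);
translate([2244, 212, 322]) cube([61, 1030, 25]);


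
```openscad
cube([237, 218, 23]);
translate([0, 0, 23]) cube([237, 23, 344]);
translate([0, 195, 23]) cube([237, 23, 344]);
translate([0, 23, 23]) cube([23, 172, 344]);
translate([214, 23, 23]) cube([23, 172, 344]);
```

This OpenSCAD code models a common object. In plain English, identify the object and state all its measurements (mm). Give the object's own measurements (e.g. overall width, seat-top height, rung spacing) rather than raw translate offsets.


An open-topped rectangular box: outside dimensions 237×218×367 mm, with a uniform wall and base thickness of 23 mm. The base is a full 237×218 slab on the floor; four walls sit on top of the base. The front and back walls (the −y and +y sides) span the full width; the two side walls fit between them.


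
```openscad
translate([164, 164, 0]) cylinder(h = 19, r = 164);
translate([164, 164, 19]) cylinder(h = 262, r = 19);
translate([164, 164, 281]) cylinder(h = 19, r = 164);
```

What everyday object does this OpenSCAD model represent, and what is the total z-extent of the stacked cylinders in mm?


A spool. The overall height is 300 mm.

Three coaxial cylinders, large–small–large — a spool. Two 19 mm flanges and a 262 mm core give 19 + 262 + 19 = 300 mm.


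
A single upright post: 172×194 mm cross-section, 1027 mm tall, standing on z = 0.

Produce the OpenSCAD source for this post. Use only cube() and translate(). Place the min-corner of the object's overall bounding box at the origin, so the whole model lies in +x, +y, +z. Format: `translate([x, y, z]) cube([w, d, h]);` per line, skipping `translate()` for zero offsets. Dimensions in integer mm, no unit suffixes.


cube([172, 194, 1027]);


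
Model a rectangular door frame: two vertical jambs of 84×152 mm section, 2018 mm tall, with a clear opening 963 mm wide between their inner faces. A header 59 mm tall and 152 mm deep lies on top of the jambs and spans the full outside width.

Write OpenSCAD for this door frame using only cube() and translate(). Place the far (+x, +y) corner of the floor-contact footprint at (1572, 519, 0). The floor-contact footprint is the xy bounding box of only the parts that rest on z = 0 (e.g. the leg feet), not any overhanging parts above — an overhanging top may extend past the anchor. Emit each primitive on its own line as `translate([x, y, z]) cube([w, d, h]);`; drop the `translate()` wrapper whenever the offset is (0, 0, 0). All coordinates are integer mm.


translate([441, 367, 0]) cube([84, 152, 2018]);
translate([1488, 367, 0]) cube([84, 152, 2018]);
translate([441, 367, 2018]) cube([1131, 152, 59]);


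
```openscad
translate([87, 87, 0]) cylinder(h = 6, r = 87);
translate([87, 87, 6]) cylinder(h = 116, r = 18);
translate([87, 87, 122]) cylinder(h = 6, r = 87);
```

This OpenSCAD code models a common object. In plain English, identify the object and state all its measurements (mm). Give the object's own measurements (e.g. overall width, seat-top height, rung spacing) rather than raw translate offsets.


A spool: two coaxial disc flanges of radius 87 mm and thickness 6 mm, joined by a core cylinder of radius 18 mm and height 116 mm. The lower flange rests on z = 0 and the three cylinders share a vertical axis.


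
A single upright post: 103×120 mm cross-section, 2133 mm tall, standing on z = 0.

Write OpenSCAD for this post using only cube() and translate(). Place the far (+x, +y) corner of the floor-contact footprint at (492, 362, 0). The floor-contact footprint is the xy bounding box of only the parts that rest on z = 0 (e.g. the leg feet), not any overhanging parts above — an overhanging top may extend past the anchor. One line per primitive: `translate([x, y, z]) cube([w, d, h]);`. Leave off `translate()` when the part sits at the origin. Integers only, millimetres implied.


translate([389, 242, 0]) cube([103, 120, 2133]);


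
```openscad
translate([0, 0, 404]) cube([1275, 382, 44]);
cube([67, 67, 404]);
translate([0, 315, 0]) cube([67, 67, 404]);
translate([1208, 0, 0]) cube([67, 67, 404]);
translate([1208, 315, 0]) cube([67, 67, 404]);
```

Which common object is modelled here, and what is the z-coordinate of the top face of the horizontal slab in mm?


A bench. The seat-top height is 448 mm.

A long slab on four corner posts — a bench. The slab sits at z = 404 with thickness 44, so the top is 404 + 44 = 448 mm.


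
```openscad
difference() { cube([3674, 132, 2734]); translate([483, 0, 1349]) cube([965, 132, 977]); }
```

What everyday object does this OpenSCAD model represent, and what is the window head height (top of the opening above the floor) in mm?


A wall with a window opening. The window head height is 2326 mm.

A wall with a rectangular opening subtracted — a window. Sill at z = 1349, opening 977 mm tall, so the head is at 1349 + 977 = 2326 mm.


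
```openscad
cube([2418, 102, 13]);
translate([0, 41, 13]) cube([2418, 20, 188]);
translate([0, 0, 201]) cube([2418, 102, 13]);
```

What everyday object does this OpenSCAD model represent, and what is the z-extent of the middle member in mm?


An I-beam. The web height is 188 mm.

Two wide flanges with a thin centred web — an I-beam. Overall 214 mm minus two 13 mm flanges gives a web of 214 − 2·13 = 188 mm.


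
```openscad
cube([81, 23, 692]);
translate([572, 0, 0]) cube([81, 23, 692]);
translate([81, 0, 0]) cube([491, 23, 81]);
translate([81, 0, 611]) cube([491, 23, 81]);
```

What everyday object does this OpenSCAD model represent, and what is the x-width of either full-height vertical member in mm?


A picture frame. The border width is 81 mm.

Four thin pieces enclosing a rectangular opening — a picture frame. The two full-height stiles are 692 mm tall; the top rail sits at z = 611 and is 81 mm tall, so the border above the opening is 692 − 611 = 81 mm, matching the stile x-width.


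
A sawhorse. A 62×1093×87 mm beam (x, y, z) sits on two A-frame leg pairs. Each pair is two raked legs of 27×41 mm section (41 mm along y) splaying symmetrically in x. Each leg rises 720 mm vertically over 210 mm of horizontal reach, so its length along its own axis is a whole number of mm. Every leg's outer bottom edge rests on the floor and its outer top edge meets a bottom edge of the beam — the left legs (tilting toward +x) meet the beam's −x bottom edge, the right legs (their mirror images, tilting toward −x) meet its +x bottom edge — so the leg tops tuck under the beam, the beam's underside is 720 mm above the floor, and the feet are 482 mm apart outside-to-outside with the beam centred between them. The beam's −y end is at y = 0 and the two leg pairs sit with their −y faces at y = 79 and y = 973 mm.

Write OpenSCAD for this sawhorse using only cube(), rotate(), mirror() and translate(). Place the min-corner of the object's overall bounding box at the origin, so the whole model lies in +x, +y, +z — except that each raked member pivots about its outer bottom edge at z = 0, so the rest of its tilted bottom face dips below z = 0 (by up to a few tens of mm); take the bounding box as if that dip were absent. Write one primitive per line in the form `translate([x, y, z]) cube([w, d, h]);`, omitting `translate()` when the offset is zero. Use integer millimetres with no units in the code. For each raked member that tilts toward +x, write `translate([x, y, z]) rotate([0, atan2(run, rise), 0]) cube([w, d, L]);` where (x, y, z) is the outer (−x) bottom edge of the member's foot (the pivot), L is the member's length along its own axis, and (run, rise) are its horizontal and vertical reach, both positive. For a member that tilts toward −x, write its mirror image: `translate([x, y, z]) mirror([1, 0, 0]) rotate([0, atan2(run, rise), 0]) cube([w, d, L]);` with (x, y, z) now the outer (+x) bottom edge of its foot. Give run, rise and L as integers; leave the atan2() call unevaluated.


// leg length = √(210² + 720²) = 750
// right-leg outer foot x = 2·210 + 62 = 482
// beam min-corner = (210, 0, 720)
translate([210, 0, 720]) cube([62, 1093, 87]);
translate([0, 79, 0]) rotate([0, atan2(210, 720), 0]) cube([27, 41, 750]);
translate([482, 79, 0]) mirror([1, 0, 0]) rotate([0, atan2(210, 720), 0]) cube([27, 41, 750]);
translate([0, 973, 0]) rotate([0, atan2(210, 720), 0]) cube([27, 41, 750]);
translate([482, 973, 0]) mirror([1, 0, 0]) rotate([0, atan2(210, 720), 0]) cube([27, 41, 750]);


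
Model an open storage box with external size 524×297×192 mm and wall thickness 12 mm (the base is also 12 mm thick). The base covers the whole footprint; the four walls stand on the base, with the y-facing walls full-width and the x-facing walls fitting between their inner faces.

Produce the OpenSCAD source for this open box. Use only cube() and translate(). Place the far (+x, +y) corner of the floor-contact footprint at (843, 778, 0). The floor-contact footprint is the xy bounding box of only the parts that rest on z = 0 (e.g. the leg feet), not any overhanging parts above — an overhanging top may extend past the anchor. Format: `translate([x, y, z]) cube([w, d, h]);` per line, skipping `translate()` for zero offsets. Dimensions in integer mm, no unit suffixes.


translate([319, 481, 0]) cube([524, 297, 12]);
translate([319, 481, 12]) cube([524, 12, 180]);
translate([319, 766, 12]) cube([524, 12, 180]);
translate([319, 493, 12]) cube([12, 273, 180]);
translate([831, 493, 12]) cube([12, 273, 180]);


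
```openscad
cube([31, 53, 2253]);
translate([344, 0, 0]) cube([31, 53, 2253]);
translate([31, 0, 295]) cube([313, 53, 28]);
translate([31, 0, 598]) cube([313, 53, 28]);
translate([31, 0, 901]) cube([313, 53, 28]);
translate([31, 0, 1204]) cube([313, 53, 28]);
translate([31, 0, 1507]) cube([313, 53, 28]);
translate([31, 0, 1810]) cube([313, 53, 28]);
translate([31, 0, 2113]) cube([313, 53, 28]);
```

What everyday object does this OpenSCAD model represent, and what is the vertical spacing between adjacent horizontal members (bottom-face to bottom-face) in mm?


A ladder. The rung spacing is 303 mm.

Two tall 31×53 posts with 7 short bars between them — a ladder. Adjacent rungs sit at z = 295 and z = 598, so the spacing is 598 − 295 = 303 mm.


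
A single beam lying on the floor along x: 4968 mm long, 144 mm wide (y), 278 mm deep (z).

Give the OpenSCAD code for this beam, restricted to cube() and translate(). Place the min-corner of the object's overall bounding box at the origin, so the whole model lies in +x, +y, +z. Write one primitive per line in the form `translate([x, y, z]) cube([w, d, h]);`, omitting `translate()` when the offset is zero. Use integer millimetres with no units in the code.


cube([4968, 144, 278]);


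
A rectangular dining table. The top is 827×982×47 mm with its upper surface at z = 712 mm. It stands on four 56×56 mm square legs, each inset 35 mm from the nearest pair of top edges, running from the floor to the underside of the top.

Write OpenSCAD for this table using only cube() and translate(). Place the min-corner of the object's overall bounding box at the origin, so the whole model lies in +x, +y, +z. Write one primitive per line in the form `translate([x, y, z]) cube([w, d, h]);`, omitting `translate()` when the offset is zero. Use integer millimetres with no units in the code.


// leg_h = 712 - 47 = 665
translate([0, 0, 665]) cube([827, 982, 47]);
translate([35, 35, 0]) cube([56, 56, 665]);
translate([736, 35, 0]) cube([56, 56, 665]);
translate([35, 891, 0]) cube([56, 56, 665]);
translate([736, 891, 0]) cube([56, 56, 665]);


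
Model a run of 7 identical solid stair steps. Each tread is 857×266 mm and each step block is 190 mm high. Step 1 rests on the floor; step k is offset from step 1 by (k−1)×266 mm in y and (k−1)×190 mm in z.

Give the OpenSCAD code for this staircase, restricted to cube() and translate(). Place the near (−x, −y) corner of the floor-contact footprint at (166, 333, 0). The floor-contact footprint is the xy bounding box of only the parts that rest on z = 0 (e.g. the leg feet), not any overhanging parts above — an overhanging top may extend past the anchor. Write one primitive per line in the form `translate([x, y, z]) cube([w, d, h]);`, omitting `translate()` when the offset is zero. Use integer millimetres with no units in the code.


translate([166, 333, 0]) cube([857, 266, 190]);
translate([166, 599, 190]) cube([857, 266, 190]);
translate([166, 865, 380]) cube([857, 266, 190]);
translate([166, 1131, 570]) cube([857, 266, 190]);
translate([166, 1397, 760]) cube([857, 266, 190]);
translate([166, 1663, 950]) cube([857, 266, 190]);
translate([166, 1929, 1140]) cube([857, 266, 190]);


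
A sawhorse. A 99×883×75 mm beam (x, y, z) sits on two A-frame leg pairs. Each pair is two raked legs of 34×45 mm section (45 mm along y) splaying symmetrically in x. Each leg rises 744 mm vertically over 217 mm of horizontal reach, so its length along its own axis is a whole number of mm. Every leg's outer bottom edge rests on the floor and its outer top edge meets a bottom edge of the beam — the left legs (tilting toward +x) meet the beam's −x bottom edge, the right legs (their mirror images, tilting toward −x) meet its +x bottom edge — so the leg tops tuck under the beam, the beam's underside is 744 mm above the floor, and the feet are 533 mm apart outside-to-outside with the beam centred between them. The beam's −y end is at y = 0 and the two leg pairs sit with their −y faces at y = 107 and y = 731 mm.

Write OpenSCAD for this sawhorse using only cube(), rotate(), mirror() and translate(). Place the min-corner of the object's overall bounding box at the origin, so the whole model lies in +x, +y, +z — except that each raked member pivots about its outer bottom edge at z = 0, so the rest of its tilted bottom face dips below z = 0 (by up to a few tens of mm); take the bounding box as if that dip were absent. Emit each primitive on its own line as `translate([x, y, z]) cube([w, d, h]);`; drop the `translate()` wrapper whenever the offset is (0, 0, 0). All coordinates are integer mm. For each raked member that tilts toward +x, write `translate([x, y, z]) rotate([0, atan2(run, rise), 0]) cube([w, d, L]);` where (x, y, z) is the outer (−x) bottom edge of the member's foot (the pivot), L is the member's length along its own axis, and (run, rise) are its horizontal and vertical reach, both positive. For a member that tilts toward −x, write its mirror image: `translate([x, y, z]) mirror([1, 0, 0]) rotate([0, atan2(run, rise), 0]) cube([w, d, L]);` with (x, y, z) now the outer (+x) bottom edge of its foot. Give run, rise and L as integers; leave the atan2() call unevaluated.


translate([217, 0, 744]) cube([99, 883, 75]);
translate([0, 107, 0]) rotate([0, atan2(217, 744), 0]) cube([34, 45, 775]);
translate([533, 107, 0]) mirror([1, 0, 0]) rotate([0, atan2(217, 744), 0]) cube([34, 45, 775]);
translate([0, 731, 0]) rotate([0, atan2(217, 744), 0]) cube([34, 45, 775]);
translate([533, 731, 0]) mirror([1, 0, 0]) rotate([0, atan2(217, 744), 0]) cube([34, 45, 775]);


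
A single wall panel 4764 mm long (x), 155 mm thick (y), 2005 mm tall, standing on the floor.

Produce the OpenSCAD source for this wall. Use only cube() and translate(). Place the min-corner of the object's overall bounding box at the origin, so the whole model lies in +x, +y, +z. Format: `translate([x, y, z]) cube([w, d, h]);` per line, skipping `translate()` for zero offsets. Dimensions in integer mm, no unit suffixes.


cube([4764, 155, 2005]);


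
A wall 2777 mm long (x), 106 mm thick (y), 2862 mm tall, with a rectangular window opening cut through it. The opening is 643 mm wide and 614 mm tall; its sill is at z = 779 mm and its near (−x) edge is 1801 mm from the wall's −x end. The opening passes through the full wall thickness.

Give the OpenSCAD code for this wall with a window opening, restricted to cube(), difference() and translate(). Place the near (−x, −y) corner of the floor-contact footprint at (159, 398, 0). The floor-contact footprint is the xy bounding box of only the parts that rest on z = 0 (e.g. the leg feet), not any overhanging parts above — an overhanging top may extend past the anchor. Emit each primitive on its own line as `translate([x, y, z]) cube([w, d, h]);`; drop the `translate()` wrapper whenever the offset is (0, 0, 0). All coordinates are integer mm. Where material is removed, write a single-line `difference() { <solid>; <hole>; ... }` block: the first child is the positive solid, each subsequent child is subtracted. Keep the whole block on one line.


difference() { translate([159, 398, 0]) cube([2777, 106, 2862]); translate([1960, 398, 779]) cube([643, 106, 614]); }


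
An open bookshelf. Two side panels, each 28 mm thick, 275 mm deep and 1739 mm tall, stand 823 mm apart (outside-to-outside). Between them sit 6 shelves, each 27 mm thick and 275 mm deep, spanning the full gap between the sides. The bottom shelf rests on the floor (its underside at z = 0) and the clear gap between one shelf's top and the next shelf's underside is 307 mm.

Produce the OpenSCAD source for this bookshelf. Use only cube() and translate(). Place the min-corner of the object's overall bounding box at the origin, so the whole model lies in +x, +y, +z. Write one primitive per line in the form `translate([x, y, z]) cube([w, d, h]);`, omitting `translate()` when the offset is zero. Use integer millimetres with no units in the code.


cube([28, 275, 1739]);
translate([795, 0, 0]) cube([28, 275, 1739]);
translate([28, 0, 0]) cube([767, 275, 27]);
translate([28, 0, 334]) cube([767, 275, 27]);
translate([28, 0, 668]) cube([767, 275, 27]);
translate([28, 0, 1002]) cube([767, 275, 27]);
translate([28, 0, 1336]) cube([767, 275, 27]);
translate([28, 0, 1670]) cube([767, 275, 27]);


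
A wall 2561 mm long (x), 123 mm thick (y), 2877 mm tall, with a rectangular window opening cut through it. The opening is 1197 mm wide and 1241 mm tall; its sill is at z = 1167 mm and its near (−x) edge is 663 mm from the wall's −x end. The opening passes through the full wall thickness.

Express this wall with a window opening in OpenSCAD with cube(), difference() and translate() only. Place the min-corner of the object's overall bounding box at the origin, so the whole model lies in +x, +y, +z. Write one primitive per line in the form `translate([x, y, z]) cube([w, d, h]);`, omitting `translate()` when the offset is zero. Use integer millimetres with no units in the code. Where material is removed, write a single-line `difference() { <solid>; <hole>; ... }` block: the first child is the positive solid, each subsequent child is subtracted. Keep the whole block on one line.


difference() { cube([2561, 123, 2877]); translate([663, 0, 1167]) cube([1197, 123, 1241]); }


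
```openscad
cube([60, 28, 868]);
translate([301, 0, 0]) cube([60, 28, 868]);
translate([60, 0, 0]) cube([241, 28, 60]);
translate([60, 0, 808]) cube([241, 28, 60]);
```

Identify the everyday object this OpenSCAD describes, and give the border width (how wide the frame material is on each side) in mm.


A picture frame. The border width is 60 mm.

Four thin pieces enclosing a rectangular opening — a picture frame. The two full-height stiles are 868 mm tall; the top rail sits at z = 808 and is 60 mm tall, so the border above the opening is 868 − 808 = 60 mm, matching the stile x-width.


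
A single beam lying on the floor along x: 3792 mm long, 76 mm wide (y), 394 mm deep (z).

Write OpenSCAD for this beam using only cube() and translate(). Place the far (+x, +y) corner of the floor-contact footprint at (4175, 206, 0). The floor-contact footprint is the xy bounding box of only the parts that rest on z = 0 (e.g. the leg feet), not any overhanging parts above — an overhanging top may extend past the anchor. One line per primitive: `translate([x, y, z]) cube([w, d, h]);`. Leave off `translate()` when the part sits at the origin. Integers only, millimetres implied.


translate([383, 130, 0]) cube([3792, 76, 394]);


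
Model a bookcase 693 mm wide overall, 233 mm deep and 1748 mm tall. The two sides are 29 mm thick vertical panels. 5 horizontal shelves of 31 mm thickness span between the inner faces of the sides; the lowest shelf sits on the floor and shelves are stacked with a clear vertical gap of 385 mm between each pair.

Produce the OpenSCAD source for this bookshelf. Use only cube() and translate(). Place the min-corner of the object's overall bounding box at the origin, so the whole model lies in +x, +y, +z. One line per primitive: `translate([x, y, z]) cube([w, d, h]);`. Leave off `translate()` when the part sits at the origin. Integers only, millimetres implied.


cube([29, 233, 1748]);
translate([664, 0, 0]) cube([29, 233, 1748]);
translate([29, 0, 0]) cube([635, 233, 31]);
translate([29, 0, 416]) cube([635, 233, 31]);
translate([29, 0, 832]) cube([635, 233, 31]);
translate([29, 0, 1248]) cube([635, 233, 31]);
translate([29, 0, 1664]) cube([635, 233, 31]);


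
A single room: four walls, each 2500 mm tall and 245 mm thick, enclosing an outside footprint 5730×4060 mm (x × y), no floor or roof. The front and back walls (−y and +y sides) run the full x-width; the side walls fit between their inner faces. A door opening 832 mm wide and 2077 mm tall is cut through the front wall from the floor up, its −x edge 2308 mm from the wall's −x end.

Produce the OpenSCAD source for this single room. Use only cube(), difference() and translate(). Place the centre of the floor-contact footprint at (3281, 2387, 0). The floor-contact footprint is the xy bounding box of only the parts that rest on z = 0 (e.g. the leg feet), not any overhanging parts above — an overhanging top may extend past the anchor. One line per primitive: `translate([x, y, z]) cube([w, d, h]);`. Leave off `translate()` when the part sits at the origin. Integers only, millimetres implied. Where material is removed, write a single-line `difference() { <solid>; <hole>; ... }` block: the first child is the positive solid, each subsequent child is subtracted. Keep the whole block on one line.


difference() { translate([416, 357, 0]) cube([5730, 245, 2500]); translate([2724, 357, 0]) cube([832, 245, 2077]); }
translate([416, 4172, 0]) cube([5730, 245, 2500]);
translate([416, 602, 0]) cube([245, 3570, 2500]);
translate([5901, 602, 0]) cube([245, 3570, 2500]);


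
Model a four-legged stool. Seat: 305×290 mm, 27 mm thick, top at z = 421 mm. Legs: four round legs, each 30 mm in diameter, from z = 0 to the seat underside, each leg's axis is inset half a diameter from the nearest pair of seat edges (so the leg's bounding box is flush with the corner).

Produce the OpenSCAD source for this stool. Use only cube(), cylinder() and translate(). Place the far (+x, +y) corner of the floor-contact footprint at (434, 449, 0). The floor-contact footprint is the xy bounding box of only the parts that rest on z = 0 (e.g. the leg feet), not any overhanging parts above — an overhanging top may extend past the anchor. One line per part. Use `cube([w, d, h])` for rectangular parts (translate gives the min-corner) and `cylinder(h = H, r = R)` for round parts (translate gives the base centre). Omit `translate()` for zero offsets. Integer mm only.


translate([129, 159, 394]) cube([305, 290, 27]);
translate([144, 174, 0]) cylinder(h = 394, r = 15);
translate([419, 174, 0]) cylinder(h = 394, r = 15);
translate([144, 434, 0]) cylinder(h = 394, r = 15);
translate([419, 434, 0]) cylinder(h = 394, r = 15);


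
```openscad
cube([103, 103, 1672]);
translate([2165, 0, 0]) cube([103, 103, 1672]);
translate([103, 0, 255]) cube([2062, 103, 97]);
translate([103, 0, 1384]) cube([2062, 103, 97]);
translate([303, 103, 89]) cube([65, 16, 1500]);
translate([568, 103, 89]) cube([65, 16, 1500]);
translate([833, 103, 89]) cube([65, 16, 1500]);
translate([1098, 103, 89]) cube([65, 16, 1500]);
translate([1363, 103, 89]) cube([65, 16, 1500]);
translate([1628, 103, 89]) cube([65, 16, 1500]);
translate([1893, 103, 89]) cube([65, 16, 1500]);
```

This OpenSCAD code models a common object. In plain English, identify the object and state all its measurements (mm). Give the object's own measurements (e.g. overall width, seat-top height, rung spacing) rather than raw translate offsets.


A fence section. Two 103×103 mm posts, 1672 mm tall, stand on the floor with a clear span of 2062 mm between their inner faces. Two horizontal rails of 103×97 mm section span the gap between the posts with their undersides at z = 255 mm and z = 1384 mm, flush with the posts' −y face. 7 pickets, each 65 mm wide, 16 mm thick and 1500 mm tall, are fixed to the +y face of the rails with their bottoms at z = 89 mm, spaced across the span with a 200 mm gap after the −x post and between neighbouring pickets, with 207 mm left before the +x post.


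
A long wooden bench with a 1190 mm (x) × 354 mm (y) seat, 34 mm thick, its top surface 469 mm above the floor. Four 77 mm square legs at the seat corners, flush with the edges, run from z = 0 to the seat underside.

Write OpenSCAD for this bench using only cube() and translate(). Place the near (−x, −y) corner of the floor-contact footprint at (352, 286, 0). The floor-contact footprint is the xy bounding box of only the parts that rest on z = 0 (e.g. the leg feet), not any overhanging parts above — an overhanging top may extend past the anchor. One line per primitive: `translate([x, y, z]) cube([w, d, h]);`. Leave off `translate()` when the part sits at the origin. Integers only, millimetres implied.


translate([352, 286, 435]) cube([1190, 354, 34]);
translate([352, 286, 0]) cube([77, 77, 435]);
translate([352, 563, 0]) cube([77, 77, 435]);
translate([1465, 286, 0]) cube([77, 77, 435]);
translate([1465, 563, 0]) cube([77, 77, 435]);
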